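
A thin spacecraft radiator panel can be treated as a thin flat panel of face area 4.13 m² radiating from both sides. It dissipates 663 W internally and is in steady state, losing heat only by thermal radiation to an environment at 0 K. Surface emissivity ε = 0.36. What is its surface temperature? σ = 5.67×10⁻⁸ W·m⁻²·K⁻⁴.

T ≈ 250 K

Steady state: internal power = radiated power, P = εσA T⁴.
Radiating area A = 2·4.13 = 8.260 m².
T⁴ = P/(εσA) = 663/(0.36·5.67×10⁻⁸·8.260) = 3.932×10⁹ K⁴.
T = (3.932×10⁹)^(1/4).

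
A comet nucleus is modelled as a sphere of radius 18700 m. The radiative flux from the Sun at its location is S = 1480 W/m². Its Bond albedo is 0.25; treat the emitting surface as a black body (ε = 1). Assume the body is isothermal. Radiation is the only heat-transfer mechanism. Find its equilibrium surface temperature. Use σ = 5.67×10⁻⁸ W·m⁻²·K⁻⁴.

At equilibrium, absorbed power = emitted power.
Absorbing cross-section = πr² = 1.099×10⁹ m²; emitting surface = 4πr² = 4.394×10⁹ m² (ratio 4).
(1−a)S·A_cross = εσ·A_surf·T⁴  ⇒  T⁴ = (1−a)S/(4σ).
T⁴ = 0.750·1480/(4·5.67×10⁻⁸) = 4.894×10⁹ K⁴.
T = (4.894×10⁹)^(1/4).

T ≈ 264 K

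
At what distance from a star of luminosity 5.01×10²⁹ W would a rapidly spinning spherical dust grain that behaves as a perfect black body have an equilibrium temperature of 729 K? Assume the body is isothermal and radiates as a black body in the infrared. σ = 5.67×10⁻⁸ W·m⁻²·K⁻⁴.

d ≈ 7.89×10¹¹ m

For an isothermal black-emitting sphere, (1−a)S·πr² = σ·4πr²·T⁴ ⇒ S = 4σT⁴/(1−a).
S = 4·5.67×10⁻⁸·(729)⁴/1.00 = 64060 W/m².
Flux falls as S = L/(4πd²), so d = √(L/(4πS)) = √(5.01×10²⁹/(4π·64060)).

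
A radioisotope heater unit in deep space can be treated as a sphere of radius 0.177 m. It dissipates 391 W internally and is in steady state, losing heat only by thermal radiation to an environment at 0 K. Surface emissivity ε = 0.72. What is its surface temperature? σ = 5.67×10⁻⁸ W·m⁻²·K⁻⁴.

T ≈ 395 K

Steady state: internal power = radiated power, P = εσA T⁴.
Radiating area A = 4πr² = 0.3937 m².
T⁴ = P/(εσA) = 391/(0.72·5.67×10⁻⁸·0.3937) = 2.433×10¹⁰ K⁴.
T = (2.433×10¹⁰)^(1/4).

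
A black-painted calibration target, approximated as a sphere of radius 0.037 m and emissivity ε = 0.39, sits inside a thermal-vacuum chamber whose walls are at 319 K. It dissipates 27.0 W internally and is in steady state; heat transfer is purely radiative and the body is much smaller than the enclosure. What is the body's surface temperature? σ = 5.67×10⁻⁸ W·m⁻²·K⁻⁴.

T ≈ 534 K

For a small grey body in a large enclosure, net radiated power = εσA(T⁴ − T_w⁴).
Steady state: P = εσA(T⁴ − T_w⁴) with A = 4πr² = 0.01720 m².
T⁴ = P/(εσA) + T_w⁴ = 27.0/(0.39·5.67×10⁻⁸·0.01720) + (319)⁴
    = 7.097×10¹⁰ + 1.036×10¹⁰ = 8.133×10¹⁰ K⁴.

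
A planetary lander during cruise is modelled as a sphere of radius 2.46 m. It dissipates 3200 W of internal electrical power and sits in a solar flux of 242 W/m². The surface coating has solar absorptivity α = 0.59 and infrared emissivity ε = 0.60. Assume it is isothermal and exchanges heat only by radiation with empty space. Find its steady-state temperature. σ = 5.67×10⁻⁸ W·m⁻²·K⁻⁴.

T ≈ 219 K

At steady state, absorbed solar power + internal power = radiated power.
Absorbed: α·S·A_cross = 0.59·242·19.01 = 2714 W (cross-section πr²).
Total input = 2714 + 3200 = 5914 W.
Radiated: εσ·A_surf·T⁴ with A_surf = 4πr² = 76.05 m².
T⁴ = 5914/(0.60·5.67×10⁻⁸·76.05) = 2.286×10⁹ K⁴.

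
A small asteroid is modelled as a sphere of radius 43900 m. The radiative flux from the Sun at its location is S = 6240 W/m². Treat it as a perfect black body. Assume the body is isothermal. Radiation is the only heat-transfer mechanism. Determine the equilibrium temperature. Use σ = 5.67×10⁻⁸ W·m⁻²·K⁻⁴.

T ≈ 407 K

At equilibrium, absorbed power = emitted power.
Absorbing cross-section = πr² = 6.055×10⁹ m²; emitting surface = 4πr² = 2.422×10¹⁰ m² (ratio 4).
S·A_cross = εσ·A_surf·T⁴  ⇒  T⁴ = S/(4σ).
T⁴ = 1.00·6240/(4·5.67×10⁻⁸) = 2.751×10¹⁰ K⁴.
T = (2.751×10¹⁰)^(1/4).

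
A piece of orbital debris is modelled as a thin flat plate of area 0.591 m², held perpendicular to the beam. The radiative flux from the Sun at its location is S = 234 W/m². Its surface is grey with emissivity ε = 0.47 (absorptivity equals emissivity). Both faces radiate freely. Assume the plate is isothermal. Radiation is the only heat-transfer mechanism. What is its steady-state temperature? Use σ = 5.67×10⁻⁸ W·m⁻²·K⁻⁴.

T ≈ 213 K

At equilibrium, absorbed power = emitted power.
Absorbing cross-section = A = 0.5910 m²; emitting surface = 2A = 1.182 m² (ratio 2).
εS·A_cross = εσ·A_surf·T⁴  ⇒  T⁴ = S/(2σ)   (ε cancels).
T⁴ = 234/(2·5.67×10⁻⁸) = 2.063×10⁹ K⁴.
T = (2.063×10⁹)^(1/4).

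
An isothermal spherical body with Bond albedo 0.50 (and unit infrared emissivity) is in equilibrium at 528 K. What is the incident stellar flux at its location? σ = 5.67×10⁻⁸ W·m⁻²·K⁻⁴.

(1−a)S·πr² = σ·4πr²·T⁴ ⇒ S = 4σT⁴/(1−a).
S = 4·5.67×10⁻⁸·7.772×10¹⁰/0.500.

S ≈ 35300 W/m²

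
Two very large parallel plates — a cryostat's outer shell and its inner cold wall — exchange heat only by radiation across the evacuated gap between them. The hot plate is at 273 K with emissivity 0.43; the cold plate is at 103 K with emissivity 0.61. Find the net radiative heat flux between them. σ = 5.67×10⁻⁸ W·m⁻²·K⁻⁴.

q ≈ 104 W/m²

For two infinite grey parallel plates, q = σ(T₁⁴ − T₂⁴)/(1/ε₁ + 1/ε₂ − 1).
T₁⁴ − T₂⁴ = 5.555×10⁹ − 1.126×10⁸ = 5.442×10⁹ K⁴.
1/ε₁ + 1/ε₂ − 1 = 2.326 + 1.639 − 1 = 2.965.
q = 5.67×10⁻⁸ × 5.442×10⁹ / 2.965.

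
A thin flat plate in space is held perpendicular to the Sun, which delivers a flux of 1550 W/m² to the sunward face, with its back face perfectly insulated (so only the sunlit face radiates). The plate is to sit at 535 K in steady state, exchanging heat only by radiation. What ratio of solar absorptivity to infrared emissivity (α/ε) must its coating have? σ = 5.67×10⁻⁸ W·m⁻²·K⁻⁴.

Balance: αS·A = εσ·1A·T⁴ ⇒ α/ε = σT⁴/S.
α/ε = 5.67×10⁻⁸·(535)⁴/1550 = 5.67×10⁻⁸·8.192×10¹⁰/1550.

α/ε ≈ 3.00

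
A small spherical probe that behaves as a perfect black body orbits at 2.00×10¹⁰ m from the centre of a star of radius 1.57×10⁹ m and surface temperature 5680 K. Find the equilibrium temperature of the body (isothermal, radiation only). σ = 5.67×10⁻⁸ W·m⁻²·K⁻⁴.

The star's surface emits σT_*⁴; at distance d the flux is S = σT_*⁴(R_*/d)².
S = 5.67×10⁻⁸·(5680)⁴·(1.57×10⁹/2.00×10¹⁰)² = 3.637×10⁵ W/m².
For an isothermal sphere T⁴ = (1−a)S/(4σ) = 1.604×10¹² K⁴.

T ≈ 1130 K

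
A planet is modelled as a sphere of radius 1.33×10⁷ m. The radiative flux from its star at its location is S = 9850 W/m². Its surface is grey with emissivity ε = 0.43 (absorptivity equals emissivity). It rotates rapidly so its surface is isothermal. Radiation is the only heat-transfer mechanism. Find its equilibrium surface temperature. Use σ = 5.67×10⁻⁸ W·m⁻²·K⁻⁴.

At equilibrium, absorbed power = emitted power.
Absorbing cross-section = πr² = 5.557×10¹⁴ m²; emitting surface = 4πr² = 2.223×10¹⁵ m² (ratio 4).
εS·A_cross = εσ·A_surf·T⁴  ⇒  T⁴ = S/(4σ)   (ε cancels).
T⁴ = 9850/(4·5.67×10⁻⁸) = 4.343×10¹⁰ K⁴.
T = (4.343×10¹⁰)^(1/4).

T ≈ 457 K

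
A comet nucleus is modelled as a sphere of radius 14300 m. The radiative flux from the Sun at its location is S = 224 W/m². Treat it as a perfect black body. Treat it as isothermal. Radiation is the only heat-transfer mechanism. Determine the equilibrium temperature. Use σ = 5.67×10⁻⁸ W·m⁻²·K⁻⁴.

T ≈ 177 K

At equilibrium, absorbed power = emitted power.
Absorbing cross-section = πr² = 6.424×10⁸ m²; emitting surface = 4πr² = 2.570×10⁹ m² (ratio 4).
S·A_cross = εσ·A_surf·T⁴  ⇒  T⁴ = S/(4σ).
T⁴ = 1.00·224/(4·5.67×10⁻⁸) = 9.877×10⁸ K⁴.
T = (9.877×10⁸)^(1/4).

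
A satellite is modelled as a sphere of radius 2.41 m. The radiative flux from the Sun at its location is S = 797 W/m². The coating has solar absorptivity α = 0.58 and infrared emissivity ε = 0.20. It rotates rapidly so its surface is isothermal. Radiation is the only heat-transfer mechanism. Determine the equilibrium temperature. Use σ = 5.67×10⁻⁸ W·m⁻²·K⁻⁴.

T ≈ 318 K

At equilibrium, absorbed power = emitted power.
Absorbing cross-section = πr² = 18.25 m²; emitting surface = 4πr² = 72.99 m² (ratio 4).
αS·A_cross = εσ·A_surf·T⁴  ⇒  T⁴ = αS/(ε·4σ).
T⁴ = 0.580·797/(0.20·4·5.67×10⁻⁸) = 1.019×10¹⁰ K⁴.
T = (1.019×10¹⁰)^(1/4).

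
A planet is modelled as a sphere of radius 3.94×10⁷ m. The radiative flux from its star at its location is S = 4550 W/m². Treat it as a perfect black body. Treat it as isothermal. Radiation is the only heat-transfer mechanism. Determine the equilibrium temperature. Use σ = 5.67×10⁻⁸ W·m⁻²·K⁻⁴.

At equilibrium, absorbed power = emitted power.
Absorbing cross-section = πr² = 4.877×10¹⁵ m²; emitting surface = 4πr² = 1.951×10¹⁶ m² (ratio 4).
S·A_cross = εσ·A_surf·T⁴  ⇒  T⁴ = S/(4σ).
T⁴ = 1.00·4550/(4·5.67×10⁻⁸) = 2.006×10¹⁰ K⁴.
T = (2.006×10¹⁰)^(1/4).

T ≈ 376 K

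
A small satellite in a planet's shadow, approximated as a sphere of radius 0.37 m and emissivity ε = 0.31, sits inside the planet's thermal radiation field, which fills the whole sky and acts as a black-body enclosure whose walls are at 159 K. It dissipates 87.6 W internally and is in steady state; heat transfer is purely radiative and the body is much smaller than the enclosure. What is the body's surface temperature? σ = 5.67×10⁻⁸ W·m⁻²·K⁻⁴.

T ≈ 244 K

For a small grey body in a large enclosure, net radiated power = εσA(T⁴ − T_w⁴).
Steady state: P = εσA(T⁴ − T_w⁴) with A = 4πr² = 1.720 m².
T⁴ = P/(εσA) + T_w⁴ = 87.6/(0.31·5.67×10⁻⁸·1.720) + (159)⁴
    = 2.897×10⁹ + 6.391×10⁸ = 3.536×10⁹ K⁴.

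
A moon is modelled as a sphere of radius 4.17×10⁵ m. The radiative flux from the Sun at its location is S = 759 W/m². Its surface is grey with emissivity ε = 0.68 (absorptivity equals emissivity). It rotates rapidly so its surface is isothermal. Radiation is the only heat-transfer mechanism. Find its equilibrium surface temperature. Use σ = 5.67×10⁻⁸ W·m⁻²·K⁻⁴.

At equilibrium, absorbed power = emitted power.
Absorbing cross-section = πr² = 5.463×10¹¹ m²; emitting surface = 4πr² = 2.185×10¹² m² (ratio 4).
εS·A_cross = εσ·A_surf·T⁴  ⇒  T⁴ = S/(4σ)   (ε cancels).
T⁴ = 759/(4·5.67×10⁻⁸) = 3.347×10⁹ K⁴.
T = (3.347×10⁹)^(1/4).

T ≈ 241 K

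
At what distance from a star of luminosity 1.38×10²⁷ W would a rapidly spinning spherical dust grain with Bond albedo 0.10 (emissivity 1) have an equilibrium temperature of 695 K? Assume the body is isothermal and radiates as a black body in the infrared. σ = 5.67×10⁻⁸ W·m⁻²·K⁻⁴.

For an isothermal black-emitting sphere, (1−a)S·πr² = σ·4πr²·T⁴ ⇒ S = 4σT⁴/(1−a).
S = 4·5.67×10⁻⁸·(695)⁴/0.900 = 58790 W/m².
Flux falls as S = L/(4πd²), so d = √(L/(4πS)) = √(1.38×10²⁷/(4π·58790)).

d ≈ 4.32×10¹⁰ m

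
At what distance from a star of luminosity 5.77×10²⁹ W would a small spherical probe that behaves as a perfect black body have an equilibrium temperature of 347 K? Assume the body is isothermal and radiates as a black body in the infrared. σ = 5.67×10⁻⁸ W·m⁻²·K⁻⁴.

For an isothermal black-emitting sphere, (1−a)S·πr² = σ·4πr²·T⁴ ⇒ S = 4σT⁴/(1−a).
S = 4·5.67×10⁻⁸·(347)⁴/1.00 = 3288 W/m².
Flux falls as S = L/(4πd²), so d = √(L/(4πS)) = √(5.77×10²⁹/(4π·3288)).

d ≈ 3.74×10¹² m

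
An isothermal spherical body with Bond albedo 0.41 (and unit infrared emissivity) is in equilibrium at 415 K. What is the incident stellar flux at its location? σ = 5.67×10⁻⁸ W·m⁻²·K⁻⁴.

S ≈ 11400 W/m²

(1−a)S·πr² = σ·4πr²·T⁴ ⇒ S = 4σT⁴/(1−a).
S = 4·5.67×10⁻⁸·2.966×10¹⁰/0.590.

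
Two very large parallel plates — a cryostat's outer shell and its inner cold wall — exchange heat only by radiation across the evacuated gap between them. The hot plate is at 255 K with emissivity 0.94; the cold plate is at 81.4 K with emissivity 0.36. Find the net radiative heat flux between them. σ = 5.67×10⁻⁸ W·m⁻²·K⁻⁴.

For two infinite grey parallel plates, q = σ(T₁⁴ − T₂⁴)/(1/ε₁ + 1/ε₂ − 1).
T₁⁴ − T₂⁴ = 4.228×10⁹ − 4.390×10⁷ = 4.184×10⁹ K⁴.
1/ε₁ + 1/ε₂ − 1 = 1.064 + 2.778 − 1 = 2.842.
q = 5.67×10⁻⁸ × 4.184×10⁹ / 2.842.

q ≈ 83.5 W/m²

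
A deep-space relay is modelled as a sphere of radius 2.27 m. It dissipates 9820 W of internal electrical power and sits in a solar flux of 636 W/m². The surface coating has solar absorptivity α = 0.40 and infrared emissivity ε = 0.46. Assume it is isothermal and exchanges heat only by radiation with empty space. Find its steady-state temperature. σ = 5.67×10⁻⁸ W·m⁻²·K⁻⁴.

T ≈ 301 K

At steady state, absorbed solar power + internal power = radiated power.
Absorbed: α·S·A_cross = 0.40·636·16.19 = 4118 W (cross-section πr²).
Total input = 4118 + 9820 = 13940 W.
Radiated: εσ·A_surf·T⁴ with A_surf = 4πr² = 64.75 m².
T⁴ = 13940/(0.46·5.67×10⁻⁸·64.75) = 8.253×10⁹ K⁴.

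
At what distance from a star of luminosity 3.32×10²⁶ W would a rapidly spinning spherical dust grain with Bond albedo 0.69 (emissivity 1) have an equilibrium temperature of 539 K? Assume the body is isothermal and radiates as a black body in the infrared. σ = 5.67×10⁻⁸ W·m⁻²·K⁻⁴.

d ≈ 2.07×10¹⁰ m

For an isothermal black-emitting sphere, (1−a)S·πr² = σ·4πr²·T⁴ ⇒ S = 4σT⁴/(1−a).
S = 4·5.67×10⁻⁸·(539)⁴/0.310 = 61750 W/m².
Flux falls as S = L/(4πd²), so d = √(L/(4πS)) = √(3.32×10²⁶/(4π·61750)).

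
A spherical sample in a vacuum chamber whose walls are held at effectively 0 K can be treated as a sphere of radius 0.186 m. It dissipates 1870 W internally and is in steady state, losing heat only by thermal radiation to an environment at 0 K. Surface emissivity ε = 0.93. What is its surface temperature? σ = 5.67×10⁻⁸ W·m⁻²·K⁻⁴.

Steady state: internal power = radiated power, P = εσA T⁴.
Radiating area A = 4πr² = 0.4347 m².
T⁴ = P/(εσA) = 1870/(0.93·5.67×10⁻⁸·0.4347) = 8.157×10¹⁰ K⁴.
T = (8.157×10¹⁰)^(1/4).

T ≈ 534 K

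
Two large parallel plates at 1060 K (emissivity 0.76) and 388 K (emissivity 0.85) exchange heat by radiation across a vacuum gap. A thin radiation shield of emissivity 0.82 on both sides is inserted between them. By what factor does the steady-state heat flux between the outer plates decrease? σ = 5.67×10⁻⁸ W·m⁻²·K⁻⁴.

factor ≈ 1.96

Without shield: q₀ = σΔ(T⁴)/(1/ε₁+1/ε₂−1) with denominator 1.492.
With shield the two gaps are in series; the resistances add: (1/ε₁+1/ε_s−1)+(1/ε_s+1/ε₂−1) = 1.535+1.396 = 2.931.
Heat-flux ratio q₀/q = 2.931/1.492.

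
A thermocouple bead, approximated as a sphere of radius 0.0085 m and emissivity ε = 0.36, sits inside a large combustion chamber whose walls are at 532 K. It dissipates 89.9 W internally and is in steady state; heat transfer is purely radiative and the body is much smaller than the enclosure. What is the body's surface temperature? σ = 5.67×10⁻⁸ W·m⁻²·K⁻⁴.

T ≈ 1490 K

For a small grey body in a large enclosure, net radiated power = εσA(T⁴ − T_w⁴).
Steady state: P = εσA(T⁴ − T_w⁴) with A = 4πr² = 9.079×10⁻⁴ m².
T⁴ = P/(εσA) + T_w⁴ = 89.9/(0.36·5.67×10⁻⁸·9.079×10⁻⁴) + (532)⁴
    = 4.851×10¹² + 8.010×10¹⁰ = 4.931×10¹² K⁴.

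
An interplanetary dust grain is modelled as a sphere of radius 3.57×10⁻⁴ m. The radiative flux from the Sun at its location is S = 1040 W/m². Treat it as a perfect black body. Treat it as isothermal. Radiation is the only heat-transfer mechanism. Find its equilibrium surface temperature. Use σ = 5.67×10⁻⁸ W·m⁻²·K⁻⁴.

At equilibrium, absorbed power = emitted power.
Absorbing cross-section = πr² = 4.004×10⁻⁷ m²; emitting surface = 4πr² = 1.602×10⁻⁶ m² (ratio 4).
S·A_cross = εσ·A_surf·T⁴  ⇒  T⁴ = S/(4σ).
T⁴ = 1.00·1040/(4·5.67×10⁻⁸) = 4.586×10⁹ K⁴.
T = (4.586×10⁹)^(1/4).

T ≈ 260 K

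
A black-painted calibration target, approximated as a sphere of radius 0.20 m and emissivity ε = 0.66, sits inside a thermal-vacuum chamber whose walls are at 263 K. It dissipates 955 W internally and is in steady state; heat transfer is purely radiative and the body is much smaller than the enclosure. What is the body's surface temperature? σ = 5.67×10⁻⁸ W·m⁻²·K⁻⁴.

T ≈ 485 K

For a small grey body in a large enclosure, net radiated power = εσA(T⁴ − T_w⁴).
Steady state: P = εσA(T⁴ − T_w⁴) with A = 4πr² = 0.5027 m².
T⁴ = P/(εσA) + T_w⁴ = 955/(0.66·5.67×10⁻⁸·0.5027) + (263)⁴
    = 5.077×10¹⁰ + 4.784×10⁹ = 5.555×10¹⁰ K⁴.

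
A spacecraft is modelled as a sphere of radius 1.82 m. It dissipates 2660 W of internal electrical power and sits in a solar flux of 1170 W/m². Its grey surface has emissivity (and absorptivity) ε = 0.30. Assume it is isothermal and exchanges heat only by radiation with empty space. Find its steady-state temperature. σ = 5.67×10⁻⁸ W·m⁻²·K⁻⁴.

T ≈ 307 K

At steady state, absorbed solar power + internal power = radiated power.
Absorbed: α·S·A_cross = 0.30·1170·10.41 = 3653 W (cross-section πr²).
Total input = 3653 + 2660 = 6313 W.
Radiated: εσ·A_surf·T⁴ with A_surf = 4πr² = 41.62 m².
T⁴ = 6313/(0.30·5.67×10⁻⁸·41.62) = 8.916×10⁹ K⁴.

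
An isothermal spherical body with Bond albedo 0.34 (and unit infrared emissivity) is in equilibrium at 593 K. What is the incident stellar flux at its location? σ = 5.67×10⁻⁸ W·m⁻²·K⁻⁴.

S ≈ 42500 W/m²

(1−a)S·πr² = σ·4πr²·T⁴ ⇒ S = 4σT⁴/(1−a).
S = 4·5.67×10⁻⁸·1.237×10¹¹/0.660.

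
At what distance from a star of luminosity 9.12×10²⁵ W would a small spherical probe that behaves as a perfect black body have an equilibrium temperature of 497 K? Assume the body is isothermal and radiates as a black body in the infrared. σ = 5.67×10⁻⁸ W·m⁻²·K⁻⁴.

d ≈ 2.29×10¹⁰ m

For an isothermal black-emitting sphere, (1−a)S·πr² = σ·4πr²·T⁴ ⇒ S = 4σT⁴/(1−a).
S = 4·5.67×10⁻⁸·(497)⁴/1.00 = 13840 W/m².
Flux falls as S = L/(4πd²), so d = √(L/(4πS)) = √(9.12×10²⁵/(4π·13840)).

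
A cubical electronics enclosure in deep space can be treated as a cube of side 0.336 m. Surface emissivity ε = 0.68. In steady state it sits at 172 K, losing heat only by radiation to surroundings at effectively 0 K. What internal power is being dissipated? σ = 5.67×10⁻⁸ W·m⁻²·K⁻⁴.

Steady state: P = εσA T⁴.
A = 6L² = 0.6774 m²; T⁴ = (172)⁴ = 8.752×10⁸ K⁴.
P = 0.68 × 5.67×10⁻⁸ × 0.6774 × 8.752×10⁸.

P ≈ 22.9 W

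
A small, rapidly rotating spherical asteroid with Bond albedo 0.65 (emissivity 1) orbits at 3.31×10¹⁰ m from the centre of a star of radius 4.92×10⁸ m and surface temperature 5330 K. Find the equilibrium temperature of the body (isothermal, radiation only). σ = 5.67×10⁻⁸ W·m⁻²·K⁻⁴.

T ≈ 353 K

The star's surface emits σT_*⁴; at distance d the flux is S = σT_*⁴(R_*/d)².
S = 5.67×10⁻⁸·(5330)⁴·(4.92×10⁸/3.31×10¹⁰)² = 10110 W/m².
For an isothermal sphere T⁴ = (1−a)S/(4σ) = 1.560×10¹⁰ K⁴.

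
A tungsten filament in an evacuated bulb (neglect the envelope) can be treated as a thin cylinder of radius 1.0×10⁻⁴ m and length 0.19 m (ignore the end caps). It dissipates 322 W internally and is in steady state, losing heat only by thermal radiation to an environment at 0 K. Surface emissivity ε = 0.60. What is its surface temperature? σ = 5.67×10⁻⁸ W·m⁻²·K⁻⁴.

T ≈ 2980 K

Steady state: internal power = radiated power, P = εσA T⁴.
Radiating area A = 2πrL = 1.194×10⁻⁴ m².
T⁴ = P/(εσA) = 322/(0.60·5.67×10⁻⁸·1.194×10⁻⁴) = 7.928×10¹³ K⁴.
T = (7.928×10¹³)^(1/4).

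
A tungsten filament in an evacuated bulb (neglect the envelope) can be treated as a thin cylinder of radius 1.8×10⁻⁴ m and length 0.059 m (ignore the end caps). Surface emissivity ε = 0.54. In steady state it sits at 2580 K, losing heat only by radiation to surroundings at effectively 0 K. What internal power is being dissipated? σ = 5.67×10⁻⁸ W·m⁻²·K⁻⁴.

P ≈ 90.5 W

Steady state: P = εσA T⁴.
A = 2πrL = 6.673×10⁻⁵ m²; T⁴ = (2580)⁴ = 4.431×10¹³ K⁴.
P = 0.54 × 5.67×10⁻⁸ × 6.673×10⁻⁵ × 4.431×10¹³.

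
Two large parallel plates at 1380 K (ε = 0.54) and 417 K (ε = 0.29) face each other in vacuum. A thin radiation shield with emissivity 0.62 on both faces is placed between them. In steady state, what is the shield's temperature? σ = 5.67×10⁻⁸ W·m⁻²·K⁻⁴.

T_s ≈ 1230 K

In steady state the net flux on the hot side equals that on the cold side.
σ(T₁⁴−T_s⁴)/D₁ = σ(T_s⁴−T₂⁴)/D₂, with D₁ = 1/ε₁+1/ε_s−1 = 2.465, D₂ = 1/ε_s+1/ε₂−1 = 4.061.
Solve for T_s⁴: T_s⁴ = (D₂·T₁⁴ + D₁·T₂⁴)/(D₁+D₂) = 2.268×10¹² K⁴.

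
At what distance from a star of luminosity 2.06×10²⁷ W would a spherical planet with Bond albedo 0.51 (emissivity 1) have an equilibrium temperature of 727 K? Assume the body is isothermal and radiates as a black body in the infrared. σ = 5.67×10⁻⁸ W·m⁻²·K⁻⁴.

For an isothermal black-emitting sphere, (1−a)S·πr² = σ·4πr²·T⁴ ⇒ S = 4σT⁴/(1−a).
S = 4·5.67×10⁻⁸·(727)⁴/0.490 = 1.293×10⁵ W/m².
Flux falls as S = L/(4πd²), so d = √(L/(4πS)) = √(2.06×10²⁷/(4π·1.293×10⁵)).

d ≈ 3.56×10¹⁰ m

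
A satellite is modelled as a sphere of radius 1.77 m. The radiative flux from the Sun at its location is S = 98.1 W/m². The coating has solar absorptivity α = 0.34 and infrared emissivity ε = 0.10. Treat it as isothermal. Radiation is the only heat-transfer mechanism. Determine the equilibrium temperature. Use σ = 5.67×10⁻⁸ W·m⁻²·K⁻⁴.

At equilibrium, absorbed power = emitted power.
Absorbing cross-section = πr² = 9.842 m²; emitting surface = 4πr² = 39.37 m² (ratio 4).
αS·A_cross = εσ·A_surf·T⁴  ⇒  T⁴ = αS/(ε·4σ).
T⁴ = 0.340·98.1/(0.10·4·5.67×10⁻⁸) = 1.471×10⁹ K⁴.
T = (1.471×10⁹)^(1/4).

T ≈ 196 K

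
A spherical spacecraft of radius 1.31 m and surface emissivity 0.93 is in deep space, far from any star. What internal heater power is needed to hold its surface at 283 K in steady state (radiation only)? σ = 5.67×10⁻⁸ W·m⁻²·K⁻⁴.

P ≈ 7290 W

P = εσ·4πr²·T⁴.
4πr² = 21.57 m²; T⁴ = 6.414×10⁹ K⁴.
P = 0.93·5.67×10⁻⁸·21.57·6.414×10⁹.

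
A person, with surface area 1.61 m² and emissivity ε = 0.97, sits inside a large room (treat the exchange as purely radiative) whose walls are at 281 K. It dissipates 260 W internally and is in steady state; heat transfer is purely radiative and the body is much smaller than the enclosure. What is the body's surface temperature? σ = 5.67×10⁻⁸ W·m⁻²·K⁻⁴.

T ≈ 309 K

For a small grey body in a large enclosure, net radiated power = εσA(T⁴ − T_w⁴).
Steady state: P = εσA(T⁴ − T_w⁴) with A = 1.61 m².
T⁴ = P/(εσA) + T_w⁴ = 260/(0.97·5.67×10⁻⁸·1.610) + (281)⁴
    = 2.936×10⁹ + 6.235×10⁹ = 9.171×10⁹ K⁴.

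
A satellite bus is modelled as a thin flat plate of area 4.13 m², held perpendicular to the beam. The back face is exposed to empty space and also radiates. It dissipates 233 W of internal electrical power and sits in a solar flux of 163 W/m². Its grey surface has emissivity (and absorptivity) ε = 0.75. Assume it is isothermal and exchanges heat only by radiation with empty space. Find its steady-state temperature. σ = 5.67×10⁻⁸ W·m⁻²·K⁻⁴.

T ≈ 214 K

At steady state, absorbed solar power + internal power = radiated power.
Absorbed: α·S·A_cross = 0.75·163·4.130 = 504.9 W (cross-section A).
Total input = 504.9 + 233 = 737.9 W.
Radiated: εσ·A_surf·T⁴ with A_surf = 2A = 8.260 m².
T⁴ = 737.9/(0.75·5.67×10⁻⁸·8.260) = 2.101×10⁹ K⁴.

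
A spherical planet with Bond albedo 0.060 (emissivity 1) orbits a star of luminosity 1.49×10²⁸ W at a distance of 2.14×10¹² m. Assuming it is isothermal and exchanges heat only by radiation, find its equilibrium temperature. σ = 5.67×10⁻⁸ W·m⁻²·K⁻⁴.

T ≈ 181 K

First find the stellar flux at distance d: S = L/(4πd²) = 1.49×10²⁸/(4π·(2.14×10¹²)²) = 258.9 W/m².
For an isothermal sphere, absorbed (1−a)S·πr² = emitted σ·4πr²·T⁴, so T⁴ = (1−a)S/(4σ).
T⁴ = 0.940·258.9/(4·5.67×10⁻⁸) = 1.073×10⁹ K⁴.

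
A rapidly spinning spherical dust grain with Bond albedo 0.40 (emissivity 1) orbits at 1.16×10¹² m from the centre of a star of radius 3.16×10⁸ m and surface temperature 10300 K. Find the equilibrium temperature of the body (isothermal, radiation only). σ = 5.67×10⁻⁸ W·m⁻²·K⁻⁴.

The star's surface emits σT_*⁴; at distance d the flux is S = σT_*⁴(R_*/d)².
S = 5.67×10⁻⁸·(10300)⁴·(3.16×10⁸/1.16×10¹²)² = 47.36 W/m².
For an isothermal sphere T⁴ = (1−a)S/(4σ) = 1.253×10⁸ K⁴.

T ≈ 106 K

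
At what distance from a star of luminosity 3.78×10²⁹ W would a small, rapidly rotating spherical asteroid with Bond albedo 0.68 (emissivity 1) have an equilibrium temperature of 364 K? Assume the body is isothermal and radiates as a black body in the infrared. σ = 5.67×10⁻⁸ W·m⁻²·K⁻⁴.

For an isothermal black-emitting sphere, (1−a)S·πr² = σ·4πr²·T⁴ ⇒ S = 4σT⁴/(1−a).
S = 4·5.67×10⁻⁸·(364)⁴/0.320 = 12440 W/m².
Flux falls as S = L/(4πd²), so d = √(L/(4πS)) = √(3.78×10²⁹/(4π·12440)).

d ≈ 1.55×10¹² m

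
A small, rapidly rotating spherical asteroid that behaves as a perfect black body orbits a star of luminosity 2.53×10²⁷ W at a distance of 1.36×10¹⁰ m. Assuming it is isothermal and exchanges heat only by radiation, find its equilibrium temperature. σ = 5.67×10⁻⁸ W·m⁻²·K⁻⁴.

First find the stellar flux at distance d: S = L/(4πd²) = 2.53×10²⁷/(4π·(1.36×10¹⁰)²) = 1.089×10⁶ W/m².
For an isothermal sphere, absorbed (1−a)S·πr² = emitted σ·4πr²·T⁴, so T⁴ = (1−a)S/(4σ).
T⁴ = 1.00·1.089×10⁶/(4·5.67×10⁻⁸) = 4.799×10¹² K⁴.

T ≈ 1480 K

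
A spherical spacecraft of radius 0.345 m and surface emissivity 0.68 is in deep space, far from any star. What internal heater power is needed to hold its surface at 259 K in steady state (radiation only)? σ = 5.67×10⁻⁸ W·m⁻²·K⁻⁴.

P = εσ·4πr²·T⁴.
4πr² = 1.496 m²; T⁴ = 4.500×10⁹ K⁴.
P = 0.68·5.67×10⁻⁸·1.496·4.500×10⁹.

P ≈ 260 W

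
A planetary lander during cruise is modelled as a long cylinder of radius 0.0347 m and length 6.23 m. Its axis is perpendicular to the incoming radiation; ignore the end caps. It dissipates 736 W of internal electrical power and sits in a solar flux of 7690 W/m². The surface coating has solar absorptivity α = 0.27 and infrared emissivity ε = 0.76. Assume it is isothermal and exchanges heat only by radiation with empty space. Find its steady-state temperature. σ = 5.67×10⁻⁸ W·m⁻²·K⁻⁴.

At steady state, absorbed solar power + internal power = radiated power.
Absorbed: α·S·A_cross = 0.27·7690·0.4324 = 897.7 W (cross-section 2rL).
Total input = 897.7 + 736 = 1634 W.
Radiated: εσ·A_surf·T⁴ with A_surf = 2πrL = 1.358 m².
T⁴ = 1634/(0.76·5.67×10⁻⁸·1.358) = 2.791×10¹⁰ K⁴.

T ≈ 409 K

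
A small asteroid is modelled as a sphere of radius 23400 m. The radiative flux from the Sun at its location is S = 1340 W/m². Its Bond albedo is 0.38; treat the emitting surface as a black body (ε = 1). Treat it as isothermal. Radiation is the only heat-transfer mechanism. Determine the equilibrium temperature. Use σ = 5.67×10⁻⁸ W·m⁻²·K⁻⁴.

At equilibrium, absorbed power = emitted power.
Absorbing cross-section = πr² = 1.720×10⁹ m²; emitting surface = 4πr² = 6.881×10⁹ m² (ratio 4).
(1−a)S·A_cross = εσ·A_surf·T⁴  ⇒  T⁴ = (1−a)S/(4σ).
T⁴ = 0.620·1340/(4·5.67×10⁻⁸) = 3.663×10⁹ K⁴.
T = (3.663×10⁹)^(1/4).

T ≈ 246 K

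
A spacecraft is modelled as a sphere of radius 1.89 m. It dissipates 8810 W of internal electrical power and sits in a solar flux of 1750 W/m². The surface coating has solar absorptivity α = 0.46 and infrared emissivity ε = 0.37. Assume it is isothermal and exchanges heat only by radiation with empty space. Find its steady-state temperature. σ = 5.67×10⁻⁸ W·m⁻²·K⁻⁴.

At steady state, absorbed solar power + internal power = radiated power.
Absorbed: α·S·A_cross = 0.46·1750·11.22 = 9034 W (cross-section πr²).
Total input = 9034 + 8810 = 17840 W.
Radiated: εσ·A_surf·T⁴ with A_surf = 4πr² = 44.89 m².
T⁴ = 17840/(0.37·5.67×10⁻⁸·44.89) = 1.895×10¹⁰ K⁴.

T ≈ 371 K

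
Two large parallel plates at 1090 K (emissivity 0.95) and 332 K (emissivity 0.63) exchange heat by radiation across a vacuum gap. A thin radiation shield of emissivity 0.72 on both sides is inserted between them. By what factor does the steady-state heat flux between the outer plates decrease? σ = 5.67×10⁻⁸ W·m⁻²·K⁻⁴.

Without shield: q₀ = σΔ(T⁴)/(1/ε₁+1/ε₂−1) with denominator 1.640.
With shield the two gaps are in series; the resistances add: (1/ε₁+1/ε_s−1)+(1/ε_s+1/ε₂−1) = 1.442+1.976 = 3.418.
Heat-flux ratio q₀/q = 3.418/1.640.

factor ≈ 2.08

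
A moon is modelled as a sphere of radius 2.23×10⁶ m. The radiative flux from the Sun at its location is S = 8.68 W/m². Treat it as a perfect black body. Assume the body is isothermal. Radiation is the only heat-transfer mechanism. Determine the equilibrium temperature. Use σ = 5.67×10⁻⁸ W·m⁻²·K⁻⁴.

T ≈ 78.7 K

At equilibrium, absorbed power = emitted power.
Absorbing cross-section = πr² = 1.562×10¹³ m²; emitting surface = 4πr² = 6.249×10¹³ m² (ratio 4).
S·A_cross = εσ·A_surf·T⁴  ⇒  T⁴ = S/(4σ).
T⁴ = 1.00·8.68/(4·5.67×10⁻⁸) = 3.827×10⁷ K⁴.
T = (3.827×10⁷)^(1/4).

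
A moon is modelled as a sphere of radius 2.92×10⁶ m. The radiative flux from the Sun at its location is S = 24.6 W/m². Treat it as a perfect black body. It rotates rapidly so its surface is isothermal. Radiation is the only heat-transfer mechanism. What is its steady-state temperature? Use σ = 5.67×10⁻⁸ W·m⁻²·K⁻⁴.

At equilibrium, absorbed power = emitted power.
Absorbing cross-section = πr² = 2.679×10¹³ m²; emitting surface = 4πr² = 1.071×10¹⁴ m² (ratio 4).
S·A_cross = εσ·A_surf·T⁴  ⇒  T⁴ = S/(4σ).
T⁴ = 1.00·24.6/(4·5.67×10⁻⁸) = 1.085×10⁸ K⁴.
T = (1.085×10⁸)^(1/4).

T ≈ 102 K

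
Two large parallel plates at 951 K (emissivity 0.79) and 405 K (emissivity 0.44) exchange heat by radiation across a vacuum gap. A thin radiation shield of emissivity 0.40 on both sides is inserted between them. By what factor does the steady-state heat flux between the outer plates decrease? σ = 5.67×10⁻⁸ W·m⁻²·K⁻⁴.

Without shield: q₀ = σΔ(T⁴)/(1/ε₁+1/ε₂−1) with denominator 2.539.
With shield the two gaps are in series; the resistances add: (1/ε₁+1/ε_s−1)+(1/ε_s+1/ε₂−1) = 2.766+3.773 = 6.539.
Heat-flux ratio q₀/q = 6.539/2.539.

factor ≈ 2.58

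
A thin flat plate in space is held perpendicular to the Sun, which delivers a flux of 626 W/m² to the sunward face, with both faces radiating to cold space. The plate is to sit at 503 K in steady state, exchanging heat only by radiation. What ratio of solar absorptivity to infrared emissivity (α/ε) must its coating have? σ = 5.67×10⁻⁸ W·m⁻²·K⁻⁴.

α/ε ≈ 11.6

Balance: αS·A = εσ·2A·T⁴ ⇒ α/ε = 2σT⁴/S.
α/ε = 2·5.67×10⁻⁸·(503)⁴/626 = 2·5.67×10⁻⁸·6.401×10¹⁰/626.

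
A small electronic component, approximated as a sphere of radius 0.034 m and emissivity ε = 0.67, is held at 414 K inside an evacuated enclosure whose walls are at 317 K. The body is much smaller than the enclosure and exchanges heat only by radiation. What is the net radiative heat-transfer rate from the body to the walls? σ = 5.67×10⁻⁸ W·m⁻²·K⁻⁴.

P_net ≈ 10.6 W

For a small grey body in a large enclosure: P_net = εσA(T_body⁴ − T_wall⁴).
A = 4πr² = 0.01453 m²; T_body⁴ − T_wall⁴ = 2.938×10¹⁰ − 1.010×10¹⁰ = 1.928×10¹⁰ K⁴.
|P_net| = 0.67·5.67×10⁻⁸·0.01453·1.928×10¹⁰.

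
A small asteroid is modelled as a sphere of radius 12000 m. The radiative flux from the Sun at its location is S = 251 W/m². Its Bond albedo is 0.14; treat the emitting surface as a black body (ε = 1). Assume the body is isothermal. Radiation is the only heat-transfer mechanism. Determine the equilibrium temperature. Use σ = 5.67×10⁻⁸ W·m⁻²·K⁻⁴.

At equilibrium, absorbed power = emitted power.
Absorbing cross-section = πr² = 4.524×10⁸ m²; emitting surface = 4πr² = 1.810×10⁹ m² (ratio 4).
(1−a)S·A_cross = εσ·A_surf·T⁴  ⇒  T⁴ = (1−a)S/(4σ).
T⁴ = 0.860·251/(4·5.67×10⁻⁸) = 9.518×10⁸ K⁴.
T = (9.518×10⁸)^(1/4).

T ≈ 176 K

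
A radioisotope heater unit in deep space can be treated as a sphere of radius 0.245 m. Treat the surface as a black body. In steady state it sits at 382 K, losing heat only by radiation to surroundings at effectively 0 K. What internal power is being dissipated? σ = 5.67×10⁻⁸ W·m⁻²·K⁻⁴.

P ≈ 911 W

Steady state: P = εσA T⁴.
A = 4πr² = 0.7543 m²; T⁴ = (382)⁴ = 2.129×10¹⁰ K⁴.
P = 1.0 × 5.67×10⁻⁸ × 0.7543 × 2.129×10¹⁰.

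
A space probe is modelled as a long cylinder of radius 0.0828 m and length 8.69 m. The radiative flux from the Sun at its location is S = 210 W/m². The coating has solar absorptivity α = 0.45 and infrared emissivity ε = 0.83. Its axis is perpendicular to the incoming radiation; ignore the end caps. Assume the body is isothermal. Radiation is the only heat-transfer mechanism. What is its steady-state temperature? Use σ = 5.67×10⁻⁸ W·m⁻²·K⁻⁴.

T ≈ 159 K

At equilibrium, absorbed power = emitted power.
Absorbing cross-section = 2rL = 1.439 m²; emitting surface = 2πrL = 4.521 m² (ratio π).
αS·A_cross = εσ·A_surf·T⁴  ⇒  T⁴ = αS/(ε·πσ).
T⁴ = 0.450·210/(0.83·π·5.67×10⁻⁸) = 6.392×10⁸ K⁴.
T = (6.392×10⁸)^(1/4).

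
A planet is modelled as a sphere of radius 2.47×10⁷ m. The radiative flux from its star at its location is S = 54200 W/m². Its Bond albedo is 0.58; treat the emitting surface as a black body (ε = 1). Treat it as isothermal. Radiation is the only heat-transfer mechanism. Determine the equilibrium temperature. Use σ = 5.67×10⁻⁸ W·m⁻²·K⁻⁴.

At equilibrium, absorbed power = emitted power.
Absorbing cross-section = πr² = 1.917×10¹⁵ m²; emitting surface = 4πr² = 7.667×10¹⁵ m² (ratio 4).
(1−a)S·A_cross = εσ·A_surf·T⁴  ⇒  T⁴ = (1−a)S/(4σ).
T⁴ = 0.420·54200/(4·5.67×10⁻⁸) = 1.004×10¹¹ K⁴.
T = (1.004×10¹¹)^(1/4).

T ≈ 563 K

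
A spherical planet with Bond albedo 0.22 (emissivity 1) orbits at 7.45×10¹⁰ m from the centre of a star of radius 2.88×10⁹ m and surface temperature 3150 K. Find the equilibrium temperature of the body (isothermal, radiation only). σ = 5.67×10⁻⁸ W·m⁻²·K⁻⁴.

T ≈ 412 K

The star's surface emits σT_*⁴; at distance d the flux is S = σT_*⁴(R_*/d)².
S = 5.67×10⁻⁸·(3150)⁴·(2.88×10⁹/7.45×10¹⁰)² = 8343 W/m².
For an isothermal sphere T⁴ = (1−a)S/(4σ) = 2.869×10¹⁰ K⁴.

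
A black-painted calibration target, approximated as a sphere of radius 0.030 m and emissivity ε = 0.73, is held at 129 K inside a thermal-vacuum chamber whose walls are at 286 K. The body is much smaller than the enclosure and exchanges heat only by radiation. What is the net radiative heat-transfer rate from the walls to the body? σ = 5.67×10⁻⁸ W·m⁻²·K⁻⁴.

P_net ≈ 3.00 W

For a small grey body in a large enclosure: P_net = εσA(T_body⁴ − T_wall⁴).
A = 4πr² = 0.01131 m²; T_body⁴ − T_wall⁴ = 2.769×10⁸ − 6.691×10⁹ = -6.414×10⁹ K⁴.
|P_net| = 0.73·5.67×10⁻⁸·0.01131·6.414×10⁹.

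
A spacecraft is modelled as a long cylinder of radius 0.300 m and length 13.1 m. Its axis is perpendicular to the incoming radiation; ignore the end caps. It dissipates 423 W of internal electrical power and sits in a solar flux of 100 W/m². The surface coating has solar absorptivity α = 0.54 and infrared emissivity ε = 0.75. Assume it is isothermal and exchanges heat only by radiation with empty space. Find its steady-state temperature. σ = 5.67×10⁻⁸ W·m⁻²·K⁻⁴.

At steady state, absorbed solar power + internal power = radiated power.
Absorbed: α·S·A_cross = 0.54·100·7.860 = 424.4 W (cross-section 2rL).
Total input = 424.4 + 423 = 847.4 W.
Radiated: εσ·A_surf·T⁴ with A_surf = 2πrL = 24.69 m².
T⁴ = 847.4/(0.75·5.67×10⁻⁸·24.69) = 8.070×10⁸ K⁴.

T ≈ 169 K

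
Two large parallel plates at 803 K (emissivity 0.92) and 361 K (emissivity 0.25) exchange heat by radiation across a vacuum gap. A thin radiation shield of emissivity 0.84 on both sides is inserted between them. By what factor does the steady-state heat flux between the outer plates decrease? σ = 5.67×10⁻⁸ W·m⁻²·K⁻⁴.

Without shield: q₀ = σΔ(T⁴)/(1/ε₁+1/ε₂−1) with denominator 4.087.
With shield the two gaps are in series; the resistances add: (1/ε₁+1/ε_s−1)+(1/ε_s+1/ε₂−1) = 1.277+4.190 = 5.468.
Heat-flux ratio q₀/q = 5.468/4.087.

factor ≈ 1.34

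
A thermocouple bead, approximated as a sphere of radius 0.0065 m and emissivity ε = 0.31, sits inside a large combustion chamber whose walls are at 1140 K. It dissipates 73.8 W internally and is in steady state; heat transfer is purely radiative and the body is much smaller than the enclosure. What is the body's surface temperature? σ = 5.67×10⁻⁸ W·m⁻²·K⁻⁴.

T ≈ 1760 K

For a small grey body in a large enclosure, net radiated power = εσA(T⁴ − T_w⁴).
Steady state: P = εσA(T⁴ − T_w⁴) with A = 4πr² = 5.309×10⁻⁴ m².
T⁴ = P/(εσA) + T_w⁴ = 73.8/(0.31·5.67×10⁻⁸·5.309×10⁻⁴) + (1140)⁴
    = 7.908×10¹² + 1.689×10¹² = 9.597×10¹² K⁴.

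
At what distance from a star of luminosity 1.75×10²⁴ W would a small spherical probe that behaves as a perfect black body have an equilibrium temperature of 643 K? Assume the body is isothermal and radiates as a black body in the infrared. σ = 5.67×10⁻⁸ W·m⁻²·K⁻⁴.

For an isothermal black-emitting sphere, (1−a)S·πr² = σ·4πr²·T⁴ ⇒ S = 4σT⁴/(1−a).
S = 4·5.67×10⁻⁸·(643)⁴/1.00 = 38770 W/m².
Flux falls as S = L/(4πd²), so d = √(L/(4πS)) = √(1.75×10²⁴/(4π·38770)).

d ≈ 1.90×10⁹ m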